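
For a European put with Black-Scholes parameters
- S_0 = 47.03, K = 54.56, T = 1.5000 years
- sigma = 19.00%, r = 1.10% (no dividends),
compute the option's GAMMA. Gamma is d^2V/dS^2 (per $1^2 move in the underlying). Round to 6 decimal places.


d1 = -0.4509653184; d2 = -0.6836668440
phi(d1) = 0.3603702181; exp(-qT) = 1.0000000000; exp(-rT) = 0.9836353794
Gamma = exp(-qT) * phi(d1) / (S * sigma * sqrt(T)) = 1.0000000000 * 0.3603702181 / (47.0300 * 0.1900 * 1.2247448714) = 0.032929

Answer: Gamma = 0.032929


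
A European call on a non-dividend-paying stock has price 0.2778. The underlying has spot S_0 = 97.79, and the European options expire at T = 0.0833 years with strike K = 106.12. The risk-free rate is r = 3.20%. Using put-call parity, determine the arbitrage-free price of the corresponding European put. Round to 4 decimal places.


Put-call parity: C - P = S_0 * exp(-qT) - K * exp(-rT).
S_0 * exp(-qT) = 97.7900 * 1.00000000 = 97.79000000
K * exp(-rT) = 106.1200 * 0.99733795 = 105.83750321
P = C - S*exp(-qT) + K*exp(-rT)
P = 0.2778 - 97.79000000 + 105.83750321 = 8.3253

Answer: Put price = 8.3253


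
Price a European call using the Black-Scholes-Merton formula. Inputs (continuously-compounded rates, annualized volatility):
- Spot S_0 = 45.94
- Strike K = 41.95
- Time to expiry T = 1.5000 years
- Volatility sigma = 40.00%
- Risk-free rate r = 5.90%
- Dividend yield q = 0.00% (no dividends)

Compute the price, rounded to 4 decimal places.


d1 = (ln(S/K) + (r - q + 0.5*sigma^2) * T) / (sigma * sqrt(T)) = 0.61106148
d2 = d1 - sigma * sqrt(T) = 0.12116353
exp(-rT) = 0.91530311; exp(-qT) = 1.00000000
C = S_0 * exp(-qT) * N(d1) - K * exp(-rT) * N(d2)
N(d1) = 0.72942056; N(d2) = 0.54821924
C = 45.9400 * 1.00000000 * 0.72942056 - 41.9500 * 0.91530311 * 0.54821924 = 12.4596

Answer: Price = 12.4596


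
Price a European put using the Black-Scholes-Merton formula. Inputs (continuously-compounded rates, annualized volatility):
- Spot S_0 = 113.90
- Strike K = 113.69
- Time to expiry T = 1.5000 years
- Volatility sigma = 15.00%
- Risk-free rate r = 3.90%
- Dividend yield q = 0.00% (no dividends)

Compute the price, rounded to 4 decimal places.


d1 = (ln(S/K) + (r - q + 0.5*sigma^2) * T) / (sigma * sqrt(T)) = 0.42033475
d2 = d1 - sigma * sqrt(T) = 0.23662302
exp(-rT) = 0.94317824; exp(-qT) = 1.00000000
P = K * exp(-rT) * N(-d2) - S_0 * exp(-qT) * N(-d1)
N(-d1) = 0.33712046; N(-d2) = 0.40647463
P = 113.6900 * 0.94317824 * 0.40647463 - 113.9000 * 1.00000000 * 0.33712046 = 5.1882

Answer: Price = 5.1882


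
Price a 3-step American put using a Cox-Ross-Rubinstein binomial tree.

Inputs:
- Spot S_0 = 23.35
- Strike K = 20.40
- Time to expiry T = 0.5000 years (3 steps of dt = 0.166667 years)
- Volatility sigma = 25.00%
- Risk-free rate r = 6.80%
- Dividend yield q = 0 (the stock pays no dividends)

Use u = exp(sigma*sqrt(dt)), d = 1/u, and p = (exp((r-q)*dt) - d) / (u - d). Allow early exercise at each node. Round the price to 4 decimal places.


Answer: Price = V(0,0) = 0.3215

Derivation:
dt = T/N = 0.166667
u = exp(sigma*sqrt(dt)) = 1.107452; d = 1/u = 0.902974
p = (exp((r-q)*dt) - d) / (u - d) = 0.530247
Discount per step: exp(-r*dt) = 0.988731
Stock lattice S(k, i) with i counting down-moves:
  k=0: S(0,0) = 23.3500
  k=1: S(1,0) = 25.8590; S(1,1) = 21.0844
  k=2: S(2,0) = 28.6376; S(2,1) = 23.3500; S(2,2) = 19.0387
  k=3: S(3,0) = 31.7148; S(3,1) = 25.8590; S(3,2) = 21.0844; S(3,3) = 17.1914
Terminal payoffs V(N, i) = max(K - S_T, 0):
  V(3,0) = 0.000000; V(3,1) = 0.000000; V(3,2) = 0.000000; V(3,3) = 3.208574
Backward induction: V(k, i) = exp(-r*dt) * [p * V(k+1, i) + (1-p) * V(k+1, i+1)]; then take max(V_cont, immediate exercise) for American.
  V(2,0) = exp(-r*dt) * [p*0.000000 + (1-p)*0.000000] = 0.000000; exercise = 0.000000; V(2,0) = max -> 0.000000
  V(2,1) = exp(-r*dt) * [p*0.000000 + (1-p)*0.000000] = 0.000000; exercise = 0.000000; V(2,1) = max -> 0.000000
  V(2,2) = exp(-r*dt) * [p*0.000000 + (1-p)*3.208574] = 1.490251; exercise = 1.361317; V(2,2) = max -> 1.490251
  V(1,0) = exp(-r*dt) * [p*0.000000 + (1-p)*0.000000] = 0.000000; exercise = 0.000000; V(1,0) = max -> 0.000000
  V(1,1) = exp(-r*dt) * [p*0.000000 + (1-p)*1.490251] = 0.692160; exercise = 0.000000; V(1,1) = max -> 0.692160
  V(0,0) = exp(-r*dt) * [p*0.000000 + (1-p)*0.692160] = 0.321480; exercise = 0.000000; V(0,0) = max -> 0.321480


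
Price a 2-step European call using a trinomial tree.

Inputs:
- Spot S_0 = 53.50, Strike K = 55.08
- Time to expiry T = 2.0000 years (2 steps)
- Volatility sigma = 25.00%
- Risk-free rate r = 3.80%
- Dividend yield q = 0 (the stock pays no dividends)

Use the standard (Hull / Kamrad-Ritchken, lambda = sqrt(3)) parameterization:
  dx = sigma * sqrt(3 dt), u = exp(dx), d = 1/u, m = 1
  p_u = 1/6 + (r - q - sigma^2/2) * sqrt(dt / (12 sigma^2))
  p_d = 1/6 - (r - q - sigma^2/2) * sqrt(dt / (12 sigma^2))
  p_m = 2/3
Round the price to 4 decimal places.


dt = T/N = 1.000000; dx = sigma*sqrt(3*dt) = 0.433013
u = exp(dx) = 1.541896; d = 1/u = 0.648552
p_u = 0.174461, p_m = 0.666667, p_d = 0.158872
Discount per step: exp(-r*dt) = 0.962713
Stock lattice S(k, j) with j the centered position index:
  k=0: S(0,+0) = 53.5000
  k=1: S(1,-1) = 34.6975; S(1,+0) = 53.5000; S(1,+1) = 82.4914
  k=2: S(2,-2) = 22.5032; S(2,-1) = 34.6975; S(2,+0) = 53.5000; S(2,+1) = 82.4914; S(2,+2) = 127.1932
Terminal payoffs V(N, j) = max(S_T - K, 0):
  V(2,-2) = 0.000000; V(2,-1) = 0.000000; V(2,+0) = 0.000000; V(2,+1) = 27.411426; V(2,+2) = 72.113183
Backward induction: V(k, j) = exp(-r*dt) * [p_u * V(k+1, j+1) + p_m * V(k+1, j) + p_d * V(k+1, j-1)]
  V(1,-1) = exp(-r*dt) * [p_u*0.000000 + p_m*0.000000 + p_d*0.000000] = 0.000000
  V(1,+0) = exp(-r*dt) * [p_u*27.411426 + p_m*0.000000 + p_d*0.000000] = 4.603907
  V(1,+1) = exp(-r*dt) * [p_u*72.113183 + p_m*27.411426 + p_d*0.000000] = 29.704714
  V(0,+0) = exp(-r*dt) * [p_u*29.704714 + p_m*4.603907 + p_d*0.000000] = 7.943905

Answer: Price = V(0,0) = 7.9439


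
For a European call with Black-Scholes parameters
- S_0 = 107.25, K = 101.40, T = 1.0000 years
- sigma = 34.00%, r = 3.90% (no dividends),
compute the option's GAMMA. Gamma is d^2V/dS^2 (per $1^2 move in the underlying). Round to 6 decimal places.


Answer: Gamma = 0.009888

Derivation:
d1 = 0.4496749019; d2 = 0.1096749019
phi(d1) = 0.3605796902; exp(-qT) = 1.0000000000; exp(-rT) = 0.9617507091
Gamma = exp(-qT) * phi(d1) / (S * sigma * sqrt(T)) = 1.0000000000 * 0.3605796902 / (107.2500 * 0.3400 * 1.0000000000) = 0.009888


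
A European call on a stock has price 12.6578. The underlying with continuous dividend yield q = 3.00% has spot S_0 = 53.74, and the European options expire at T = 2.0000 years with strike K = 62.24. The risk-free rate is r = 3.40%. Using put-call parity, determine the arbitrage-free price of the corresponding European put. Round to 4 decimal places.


Put-call parity: C - P = S_0 * exp(-qT) - K * exp(-rT).
S_0 * exp(-qT) = 53.7400 * 0.94176453 = 50.61042603
K * exp(-rT) = 62.2400 * 0.93426047 = 58.14837188
P = C - S*exp(-qT) + K*exp(-rT)
P = 12.6578 - 50.61042603 + 58.14837188 = 20.1957

Answer: Put price = 20.1957


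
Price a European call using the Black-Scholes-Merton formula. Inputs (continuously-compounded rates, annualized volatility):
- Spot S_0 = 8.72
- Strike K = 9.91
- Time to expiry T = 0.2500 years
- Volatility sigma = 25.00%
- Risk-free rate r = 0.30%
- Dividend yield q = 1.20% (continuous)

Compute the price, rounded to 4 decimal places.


d1 = (ln(S/K) + (r - q + 0.5*sigma^2) * T) / (sigma * sqrt(T)) = -0.97890088
d2 = d1 - sigma * sqrt(T) = -1.10390088
exp(-rT) = 0.99925028; exp(-qT) = 0.99700450
C = S_0 * exp(-qT) * N(d1) - K * exp(-rT) * N(d2)
N(d1) = 0.16381448; N(d2) = 0.13481807
C = 8.7200 * 0.99700450 * 0.16381448 - 9.9100 * 0.99925028 * 0.13481807 = 0.0891

Answer: Price = 0.0891


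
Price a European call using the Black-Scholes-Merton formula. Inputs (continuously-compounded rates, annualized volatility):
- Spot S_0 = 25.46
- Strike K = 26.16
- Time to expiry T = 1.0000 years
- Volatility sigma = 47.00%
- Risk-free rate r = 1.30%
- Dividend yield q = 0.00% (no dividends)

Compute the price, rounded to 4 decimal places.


d1 = (ln(S/K) + (r - q + 0.5*sigma^2) * T) / (sigma * sqrt(T)) = 0.20495121
d2 = d1 - sigma * sqrt(T) = -0.26504879
exp(-rT) = 0.98708414; exp(-qT) = 1.00000000
C = S_0 * exp(-qT) * N(d1) - K * exp(-rT) * N(d2)
N(d1) = 0.58119488; N(d2) = 0.39548594
C = 25.4600 * 1.00000000 * 0.58119488 - 26.1600 * 0.98708414 * 0.39548594 = 4.5849

Answer: Price = 4.5849


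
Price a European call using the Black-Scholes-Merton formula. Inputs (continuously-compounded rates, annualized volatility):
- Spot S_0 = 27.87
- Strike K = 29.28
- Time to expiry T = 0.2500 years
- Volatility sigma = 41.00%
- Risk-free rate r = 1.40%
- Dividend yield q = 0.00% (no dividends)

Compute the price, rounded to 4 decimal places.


Answer: Price = 1.7326

Derivation:
d1 = (ln(S/K) + (r - q + 0.5*sigma^2) * T) / (sigma * sqrt(T)) = -0.12117731
d2 = d1 - sigma * sqrt(T) = -0.32617731
exp(-rT) = 0.99650612; exp(-qT) = 1.00000000
C = S_0 * exp(-qT) * N(d1) - K * exp(-rT) * N(d2)
N(d1) = 0.45177530; N(d2) = 0.37214511
C = 27.8700 * 1.00000000 * 0.45177530 - 29.2800 * 0.99650612 * 0.37214511 = 1.7326


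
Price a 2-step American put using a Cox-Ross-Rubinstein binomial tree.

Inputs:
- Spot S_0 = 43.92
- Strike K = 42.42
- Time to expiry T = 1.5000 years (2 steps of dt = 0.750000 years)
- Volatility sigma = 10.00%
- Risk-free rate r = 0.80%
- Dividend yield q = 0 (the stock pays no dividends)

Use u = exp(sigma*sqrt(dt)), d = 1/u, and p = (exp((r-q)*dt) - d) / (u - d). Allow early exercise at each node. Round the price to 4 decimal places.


Answer: Price = V(0,0) = 1.2850

Derivation:
dt = T/N = 0.750000
u = exp(sigma*sqrt(dt)) = 1.090463; d = 1/u = 0.917042
p = (exp((r-q)*dt) - d) / (u - d) = 0.513065
Discount per step: exp(-r*dt) = 0.994018
Stock lattice S(k, i) with i counting down-moves:
  k=0: S(0,0) = 43.9200
  k=1: S(1,0) = 47.8931; S(1,1) = 40.2765
  k=2: S(2,0) = 52.2257; S(2,1) = 43.9200; S(2,2) = 36.9352
Terminal payoffs V(N, i) = max(K - S_T, 0):
  V(2,0) = 0.000000; V(2,1) = 0.000000; V(2,2) = 5.484811
Backward induction: V(k, i) = exp(-r*dt) * [p * V(k+1, i) + (1-p) * V(k+1, i+1)]; then take max(V_cont, immediate exercise) for American.
  V(1,0) = exp(-r*dt) * [p*0.000000 + (1-p)*0.000000] = 0.000000; exercise = 0.000000; V(1,0) = max -> 0.000000
  V(1,1) = exp(-r*dt) * [p*0.000000 + (1-p)*5.484811] = 2.654772; exercise = 2.143537; V(1,1) = max -> 2.654772
  V(0,0) = exp(-r*dt) * [p*0.000000 + (1-p)*2.654772] = 1.284969; exercise = 0.000000; V(0,0) = max -> 1.284969


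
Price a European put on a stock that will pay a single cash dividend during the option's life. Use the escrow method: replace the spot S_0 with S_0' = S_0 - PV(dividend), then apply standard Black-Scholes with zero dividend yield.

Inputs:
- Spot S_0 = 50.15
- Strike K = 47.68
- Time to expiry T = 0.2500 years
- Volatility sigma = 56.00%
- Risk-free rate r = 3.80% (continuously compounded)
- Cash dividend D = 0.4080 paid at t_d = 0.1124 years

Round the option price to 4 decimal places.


Answer: Price = 4.2330

Derivation:
PV(D) = D * exp(-r * t_d) = 0.4080 * 0.99573791 = 0.40626107
S_0' = S_0 - PV(D) = 50.1500 - 0.40626107 = 49.74373893
d1 = (ln(S_0'/K) + (r + sigma^2/2)*T) / (sigma*sqrt(T)) = 0.32525922
d2 = d1 - sigma*sqrt(T) = 0.04525922
exp(-rT) = 0.99054498
N(-d1) = 0.37249244; N(-d2) = 0.48195034
P = K * exp(-rT) * N(-d2) - S_0' * N(-d1) = 47.6800 * 0.99054498 * 0.48195034 - 49.74373893 * 0.37249244 = 4.2330


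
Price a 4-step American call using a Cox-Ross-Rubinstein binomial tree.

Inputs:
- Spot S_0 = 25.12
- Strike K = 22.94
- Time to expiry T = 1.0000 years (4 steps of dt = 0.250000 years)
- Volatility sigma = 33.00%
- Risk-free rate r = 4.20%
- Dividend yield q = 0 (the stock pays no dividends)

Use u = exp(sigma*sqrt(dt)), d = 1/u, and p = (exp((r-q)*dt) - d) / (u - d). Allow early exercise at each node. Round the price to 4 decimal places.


dt = T/N = 0.250000
u = exp(sigma*sqrt(dt)) = 1.179393; d = 1/u = 0.847894
p = (exp((r-q)*dt) - d) / (u - d) = 0.490684
Discount per step: exp(-r*dt) = 0.989555
Stock lattice S(k, i) with i counting down-moves:
  k=0: S(0,0) = 25.1200
  k=1: S(1,0) = 29.6264; S(1,1) = 21.2991
  k=2: S(2,0) = 34.9411; S(2,1) = 25.1200; S(2,2) = 18.0594
  k=3: S(3,0) = 41.2093; S(3,1) = 29.6264; S(3,2) = 21.2991; S(3,3) = 15.3124
  k=4: S(4,0) = 48.6020; S(4,1) = 34.9411; S(4,2) = 25.1200; S(4,3) = 18.0594; S(4,4) = 12.9833
Terminal payoffs V(N, i) = max(S_T - K, 0):
  V(4,0) = 25.661983; V(4,1) = 12.001119; V(4,2) = 2.180000; V(4,3) = 0.000000; V(4,4) = 0.000000
Backward induction: V(k, i) = exp(-r*dt) * [p * V(k+1, i) + (1-p) * V(k+1, i+1)]; then take max(V_cont, immediate exercise) for American.
  V(3,0) = exp(-r*dt) * [p*25.661983 + (1-p)*12.001119] = 18.508926; exercise = 18.269316; V(3,0) = max -> 18.508926
  V(3,1) = exp(-r*dt) * [p*12.001119 + (1-p)*2.180000] = 6.925965; exercise = 6.686355; V(3,1) = max -> 6.925965
  V(3,2) = exp(-r*dt) * [p*2.180000 + (1-p)*0.000000] = 1.058519; exercise = 0.000000; V(3,2) = max -> 1.058519
  V(3,3) = exp(-r*dt) * [p*0.000000 + (1-p)*0.000000] = 0.000000; exercise = 0.000000; V(3,3) = max -> 0.000000
  V(2,0) = exp(-r*dt) * [p*18.508926 + (1-p)*6.925965] = 12.477836; exercise = 12.001119; V(2,0) = max -> 12.477836
  V(2,1) = exp(-r*dt) * [p*6.925965 + (1-p)*1.058519] = 3.896455; exercise = 2.180000; V(2,1) = max -> 3.896455
  V(2,2) = exp(-r*dt) * [p*1.058519 + (1-p)*0.000000] = 0.513974; exercise = 0.000000; V(2,2) = max -> 0.513974
  V(1,0) = exp(-r*dt) * [p*12.477836 + (1-p)*3.896455] = 8.022525; exercise = 6.686355; V(1,0) = max -> 8.022525
  V(1,1) = exp(-r*dt) * [p*3.896455 + (1-p)*0.513974] = 2.151000; exercise = 0.000000; V(1,1) = max -> 2.151000
  V(0,0) = exp(-r*dt) * [p*8.022525 + (1-p)*2.151000] = 4.979506; exercise = 2.180000; V(0,0) = max -> 4.979506

Answer: Price = V(0,0) = 4.9795


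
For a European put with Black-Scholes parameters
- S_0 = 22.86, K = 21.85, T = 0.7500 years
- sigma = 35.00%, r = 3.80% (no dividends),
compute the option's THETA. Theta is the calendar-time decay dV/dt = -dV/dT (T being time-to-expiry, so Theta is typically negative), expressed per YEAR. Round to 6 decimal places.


d1 = 0.3946609296; d2 = 0.0915520383
phi(d1) = 0.3690522087; exp(-qT) = 1.0000000000; exp(-rT) = 0.9719022941
Theta = -S*exp(-qT)*phi(d1)*sigma/(2*sqrt(T)) + r*K*exp(-rT)*N(-d2) - q*S*exp(-qT)*N(-d1)
N(-d1) = 0.3465465703; N(-d2) = 0.4635269796; sqrt(T) = 0.8660254038
Term 1 = -22.8600 * 1.0000000000 * 0.3690522087 * 0.3500 / (2 * 0.8660254038) = -1.7047922087
Term 2 = 0.0380 * 21.8500 * 0.9719022941 * 0.4635269796 = 0.3740525868
Term 3 = 0 (no dividend yield, q = 0)
Theta = -1.7047922087 + (0.3740525868) + (0.0000000000) = -1.330740

Answer: Theta = -1.330740


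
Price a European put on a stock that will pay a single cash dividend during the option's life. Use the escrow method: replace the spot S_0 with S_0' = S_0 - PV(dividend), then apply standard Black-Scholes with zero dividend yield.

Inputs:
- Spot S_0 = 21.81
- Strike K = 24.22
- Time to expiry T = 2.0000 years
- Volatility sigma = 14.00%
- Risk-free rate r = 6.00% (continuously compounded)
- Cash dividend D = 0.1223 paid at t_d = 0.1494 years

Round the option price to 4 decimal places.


PV(D) = D * exp(-r * t_d) = 0.1223 * 0.99107606 = 0.12120860
S_0' = S_0 - PV(D) = 21.8100 - 0.12120860 = 21.68879140
d1 = (ln(S_0'/K) + (r + sigma^2/2)*T) / (sigma*sqrt(T)) = 0.14756745
d2 = d1 - sigma*sqrt(T) = -0.05042245
exp(-rT) = 0.88692044
N(-d1) = 0.44134207; N(-d2) = 0.52010713
P = K * exp(-rT) * N(-d2) - S_0' * N(-d1) = 24.2200 * 0.88692044 * 0.52010713 - 21.68879140 * 0.44134207 = 1.6004

Answer: Price = 1.6004


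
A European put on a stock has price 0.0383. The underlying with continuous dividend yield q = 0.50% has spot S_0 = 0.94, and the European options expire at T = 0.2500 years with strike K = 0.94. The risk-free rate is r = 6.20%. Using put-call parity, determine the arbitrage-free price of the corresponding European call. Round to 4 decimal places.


Answer: Call price = 0.0516

Derivation:
Put-call parity: C - P = S_0 * exp(-qT) - K * exp(-rT).
S_0 * exp(-qT) = 0.9400 * 0.99875078 = 0.93882573
K * exp(-rT) = 0.9400 * 0.98461951 = 0.92554234
C = P + S*exp(-qT) - K*exp(-rT)
C = 0.0383 + 0.93882573 - 0.92554234 = 0.0516


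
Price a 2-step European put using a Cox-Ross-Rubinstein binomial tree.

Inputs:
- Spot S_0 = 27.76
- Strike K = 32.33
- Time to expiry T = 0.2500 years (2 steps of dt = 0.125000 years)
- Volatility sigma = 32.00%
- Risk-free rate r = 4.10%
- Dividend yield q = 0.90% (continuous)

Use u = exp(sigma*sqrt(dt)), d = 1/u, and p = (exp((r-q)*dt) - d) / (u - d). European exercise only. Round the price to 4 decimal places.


Answer: Price = V(0,0) = 4.8904

Derivation:
dt = T/N = 0.125000
u = exp(sigma*sqrt(dt)) = 1.119785; d = 1/u = 0.893028
p = (exp((r-q)*dt) - d) / (u - d) = 0.489421
Discount per step: exp(-r*dt) = 0.994888
Stock lattice S(k, i) with i counting down-moves:
  k=0: S(0,0) = 27.7600
  k=1: S(1,0) = 31.0852; S(1,1) = 24.7905
  k=2: S(2,0) = 34.8088; S(2,1) = 27.7600; S(2,2) = 22.1386
Terminal payoffs V(N, i) = max(K - S_T, 0):
  V(2,0) = 0.000000; V(2,1) = 4.570000; V(2,2) = 10.191416
Backward induction: V(k, i) = exp(-r*dt) * [p * V(k+1, i) + (1-p) * V(k+1, i+1)].
  V(1,0) = exp(-r*dt) * [p*0.000000 + (1-p)*4.570000] = 2.321417
  V(1,1) = exp(-r*dt) * [p*4.570000 + (1-p)*10.191416] = 7.402143
  V(0,0) = exp(-r*dt) * [p*2.321417 + (1-p)*7.402143] = 4.890400


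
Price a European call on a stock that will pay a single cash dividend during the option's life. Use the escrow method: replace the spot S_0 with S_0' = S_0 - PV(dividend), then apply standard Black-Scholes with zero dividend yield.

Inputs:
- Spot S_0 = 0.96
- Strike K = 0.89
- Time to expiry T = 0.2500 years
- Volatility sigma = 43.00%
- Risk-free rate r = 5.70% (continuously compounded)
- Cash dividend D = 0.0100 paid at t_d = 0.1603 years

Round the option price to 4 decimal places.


Answer: Price = 0.1198

Derivation:
PV(D) = D * exp(-r * t_d) = 0.0100 * 0.99090452 = 0.00990905
S_0' = S_0 - PV(D) = 0.9600 - 0.00990905 = 0.95009095
d1 = (ln(S_0'/K) + (r + sigma^2/2)*T) / (sigma*sqrt(T)) = 0.47766865
d2 = d1 - sigma*sqrt(T) = 0.26266865
exp(-rT) = 0.98585105
N(d1) = 0.68355697; N(d2) = 0.60359701
C = S_0' * N(d1) - K * exp(-rT) * N(d2) = 0.95009095 * 0.68355697 - 0.8900 * 0.98585105 * 0.60359701 = 0.1198


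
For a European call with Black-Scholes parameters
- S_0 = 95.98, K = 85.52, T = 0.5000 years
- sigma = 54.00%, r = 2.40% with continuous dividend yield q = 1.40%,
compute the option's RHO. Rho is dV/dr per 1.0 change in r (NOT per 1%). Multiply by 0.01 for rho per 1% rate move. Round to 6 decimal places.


d1 = 0.5062087610; d2 = 0.1243710992
phi(d1) = 0.3509673120; exp(-qT) = 0.9930244429; exp(-rT) = 0.9880717129
N(d2) = 0.5494892724
Rho = K*T*exp(-rT)*N(d2) = 85.5200 * 0.5000 * 0.9880717129 * 0.5494892724 = 23.215892

Answer: Rho = 23.215892


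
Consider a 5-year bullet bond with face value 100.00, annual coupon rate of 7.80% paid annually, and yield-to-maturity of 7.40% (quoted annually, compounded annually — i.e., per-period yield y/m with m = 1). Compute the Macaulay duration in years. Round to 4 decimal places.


Answer: Macaulay duration = 4.3329 years

Derivation:
Coupon per period c = face * coupon_rate / m = 7.800000
Periods per year m = 1; per-period yield y/m = 0.074000
Number of cashflows N = 5
Cashflows (t years, CF_t, discount factor 1/(1+y/m)^(m*t), PV):
  t = 1.0000: CF_t = 7.800000, DF = 0.931099, PV = 7.262570
  t = 2.0000: CF_t = 7.800000, DF = 0.866945, PV = 6.762169
  t = 3.0000: CF_t = 7.800000, DF = 0.807211, PV = 6.296247
  t = 4.0000: CF_t = 7.800000, DF = 0.751593, PV = 5.862427
  t = 5.0000: CF_t = 107.800000, DF = 0.699808, PV = 75.439249
Price P = sum_t PV_t = 101.622662
Macaulay numerator sum_t t * PV_t:
  t * PV_t at t = 1.0000: 7.262570
  t * PV_t at t = 2.0000: 13.524339
  t * PV_t at t = 3.0000: 18.888741
  t * PV_t at t = 4.0000: 23.449710
  t * PV_t at t = 5.0000: 377.196243
Macaulay duration D = (sum_t t * PV_t) / P = 440.321602 / 101.622662 = 4.332908


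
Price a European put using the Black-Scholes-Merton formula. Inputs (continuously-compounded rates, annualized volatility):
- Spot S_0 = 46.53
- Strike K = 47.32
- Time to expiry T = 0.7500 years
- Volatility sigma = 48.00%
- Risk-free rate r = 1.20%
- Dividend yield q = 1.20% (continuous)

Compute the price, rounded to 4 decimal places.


Answer: Price = 8.0547

Derivation:
d1 = (ln(S/K) + (r - q + 0.5*sigma^2) * T) / (sigma * sqrt(T)) = 0.16734552
d2 = d1 - sigma * sqrt(T) = -0.24834667
exp(-rT) = 0.99104038; exp(-qT) = 0.99104038
P = K * exp(-rT) * N(-d2) - S_0 * exp(-qT) * N(-d1)
N(-d1) = 0.43354909; N(-d2) = 0.59806690
P = 47.3200 * 0.99104038 * 0.59806690 - 46.5300 * 0.99104038 * 0.43354909 = 8.0547


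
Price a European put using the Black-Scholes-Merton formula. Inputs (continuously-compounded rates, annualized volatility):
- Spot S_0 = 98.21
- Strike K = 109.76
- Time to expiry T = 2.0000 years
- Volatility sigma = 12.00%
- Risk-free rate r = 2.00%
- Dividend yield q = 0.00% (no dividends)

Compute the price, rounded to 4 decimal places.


Answer: Price = 11.1046

Derivation:
d1 = (ln(S/K) + (r - q + 0.5*sigma^2) * T) / (sigma * sqrt(T)) = -0.33462721
d2 = d1 - sigma * sqrt(T) = -0.50433284
exp(-rT) = 0.96078944; exp(-qT) = 1.00000000
P = K * exp(-rT) * N(-d2) - S_0 * exp(-qT) * N(-d1)
N(-d1) = 0.63104684; N(-d2) = 0.69298625
P = 109.7600 * 0.96078944 * 0.69298625 - 98.2100 * 1.00000000 * 0.63104684 = 11.1046


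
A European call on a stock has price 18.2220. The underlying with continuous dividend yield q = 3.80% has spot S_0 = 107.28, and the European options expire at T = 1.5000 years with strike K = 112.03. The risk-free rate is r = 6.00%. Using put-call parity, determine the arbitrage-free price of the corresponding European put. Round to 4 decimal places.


Put-call parity: C - P = S_0 * exp(-qT) - K * exp(-rT).
S_0 * exp(-qT) = 107.2800 * 0.94459407 = 101.33605176
K * exp(-rT) = 112.0300 * 0.91393119 = 102.38771069
P = C - S*exp(-qT) + K*exp(-rT)
P = 18.2220 - 101.33605176 + 102.38771069 = 19.2737

Answer: Put price = 19.2737


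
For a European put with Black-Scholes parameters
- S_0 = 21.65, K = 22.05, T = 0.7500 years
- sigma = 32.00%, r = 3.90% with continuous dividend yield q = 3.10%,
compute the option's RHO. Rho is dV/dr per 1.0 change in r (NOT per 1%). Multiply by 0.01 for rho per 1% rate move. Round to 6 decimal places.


Answer: Rho = -9.196255

Derivation:
d1 = 0.0941544715; d2 = -0.1829736577
phi(d1) = 0.3971778692; exp(-qT) = 0.9770181987; exp(-rT) = 0.9711736407
N(-d2) = 0.5725906561
Rho = -K*T*exp(-rT)*N(-d2) = -22.0500 * 0.7500 * 0.9711736407 * 0.5725906561 = -9.196255


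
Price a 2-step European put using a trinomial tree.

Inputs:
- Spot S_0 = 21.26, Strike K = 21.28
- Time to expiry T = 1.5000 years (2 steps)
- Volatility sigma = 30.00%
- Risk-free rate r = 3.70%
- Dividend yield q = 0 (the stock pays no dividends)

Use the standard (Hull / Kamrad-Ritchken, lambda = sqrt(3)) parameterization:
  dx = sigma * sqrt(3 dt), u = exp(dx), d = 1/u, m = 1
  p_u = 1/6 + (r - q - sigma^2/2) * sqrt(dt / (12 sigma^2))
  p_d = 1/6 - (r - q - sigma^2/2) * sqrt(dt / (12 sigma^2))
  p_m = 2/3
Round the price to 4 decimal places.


dt = T/N = 0.750000; dx = sigma*sqrt(3*dt) = 0.450000
u = exp(dx) = 1.568312; d = 1/u = 0.637628
p_u = 0.160000, p_m = 0.666667, p_d = 0.173333
Discount per step: exp(-r*dt) = 0.972631
Stock lattice S(k, j) with j the centered position index:
  k=0: S(0,+0) = 21.2600
  k=1: S(1,-1) = 13.5560; S(1,+0) = 21.2600; S(1,+1) = 33.3423
  k=2: S(2,-2) = 8.6437; S(2,-1) = 13.5560; S(2,+0) = 21.2600; S(2,+1) = 33.3423; S(2,+2) = 52.2912
Terminal payoffs V(N, j) = max(K - S_T, 0):
  V(2,-2) = 12.636329; V(2,-1) = 7.724025; V(2,+0) = 0.020000; V(2,+1) = 0.000000; V(2,+2) = 0.000000
Backward induction: V(k, j) = exp(-r*dt) * [p_u * V(k+1, j+1) + p_m * V(k+1, j) + p_d * V(k+1, j-1)]
  V(1,-1) = exp(-r*dt) * [p_u*0.020000 + p_m*7.724025 + p_d*12.636329] = 7.141885
  V(1,+0) = exp(-r*dt) * [p_u*0.000000 + p_m*0.020000 + p_d*7.724025] = 1.315158
  V(1,+1) = exp(-r*dt) * [p_u*0.000000 + p_m*0.000000 + p_d*0.020000] = 0.003372
  V(0,+0) = exp(-r*dt) * [p_u*0.003372 + p_m*1.315158 + p_d*7.141885] = 2.057347

Answer: Price = V(0,0) = 2.0573


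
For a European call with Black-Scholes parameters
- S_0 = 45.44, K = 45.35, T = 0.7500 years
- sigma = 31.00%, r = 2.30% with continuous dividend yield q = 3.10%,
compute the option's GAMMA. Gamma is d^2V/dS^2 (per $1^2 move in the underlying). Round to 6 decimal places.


Answer: Gamma = 0.031724

Derivation:
d1 = 0.1192697556; d2 = -0.1491981196
phi(d1) = 0.3961148159; exp(-qT) = 0.9770181987; exp(-rT) = 0.9828979294
Gamma = exp(-qT) * phi(d1) / (S * sigma * sqrt(T)) = 0.9770181987 * 0.3961148159 / (45.4400 * 0.3100 * 0.8660254038) = 0.031724


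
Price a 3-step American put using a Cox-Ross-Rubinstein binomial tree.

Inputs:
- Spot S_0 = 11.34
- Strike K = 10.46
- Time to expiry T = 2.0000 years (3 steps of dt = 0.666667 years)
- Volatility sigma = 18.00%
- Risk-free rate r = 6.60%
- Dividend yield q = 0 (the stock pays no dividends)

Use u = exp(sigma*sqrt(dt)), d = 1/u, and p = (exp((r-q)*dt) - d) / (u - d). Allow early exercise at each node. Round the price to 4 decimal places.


Answer: Price = V(0,0) = 0.3782

Derivation:
dt = T/N = 0.666667
u = exp(sigma*sqrt(dt)) = 1.158319; d = 1/u = 0.863320
p = (exp((r-q)*dt) - d) / (u - d) = 0.615807
Discount per step: exp(-r*dt) = 0.956954
Stock lattice S(k, i) with i counting down-moves:
  k=0: S(0,0) = 11.3400
  k=1: S(1,0) = 13.1353; S(1,1) = 9.7901
  k=2: S(2,0) = 15.2149; S(2,1) = 11.3400; S(2,2) = 8.4520
  k=3: S(3,0) = 17.6237; S(3,1) = 13.1353; S(3,2) = 9.7901; S(3,3) = 7.2967
Terminal payoffs V(N, i) = max(K - S_T, 0):
  V(3,0) = 0.000000; V(3,1) = 0.000000; V(3,2) = 0.669947; V(3,3) = 3.163257
Backward induction: V(k, i) = exp(-r*dt) * [p * V(k+1, i) + (1-p) * V(k+1, i+1)]; then take max(V_cont, immediate exercise) for American.
  V(2,0) = exp(-r*dt) * [p*0.000000 + (1-p)*0.000000] = 0.000000; exercise = 0.000000; V(2,0) = max -> 0.000000
  V(2,1) = exp(-r*dt) * [p*0.000000 + (1-p)*0.669947] = 0.246309; exercise = 0.000000; V(2,1) = max -> 0.246309
  V(2,2) = exp(-r*dt) * [p*0.669947 + (1-p)*3.163257] = 1.557785; exercise = 2.008047; V(2,2) = max -> 2.008047
  V(1,0) = exp(-r*dt) * [p*0.000000 + (1-p)*0.246309] = 0.090557; exercise = 0.000000; V(1,0) = max -> 0.090557
  V(1,1) = exp(-r*dt) * [p*0.246309 + (1-p)*2.008047] = 0.883418; exercise = 0.669947; V(1,1) = max -> 0.883418
  V(0,0) = exp(-r*dt) * [p*0.090557 + (1-p)*0.883418] = 0.378158; exercise = 0.000000; V(0,0) = max -> 0.378158


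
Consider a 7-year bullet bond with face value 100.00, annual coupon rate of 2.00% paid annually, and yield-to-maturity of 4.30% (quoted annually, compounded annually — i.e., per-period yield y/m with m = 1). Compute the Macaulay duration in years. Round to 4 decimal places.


Answer: Macaulay duration = 6.5644 years

Derivation:
Coupon per period c = face * coupon_rate / m = 2.000000
Periods per year m = 1; per-period yield y/m = 0.043000
Number of cashflows N = 7
Cashflows (t years, CF_t, discount factor 1/(1+y/m)^(m*t), PV):
  t = 1.0000: CF_t = 2.000000, DF = 0.958773, PV = 1.917546
  t = 2.0000: CF_t = 2.000000, DF = 0.919245, PV = 1.838490
  t = 3.0000: CF_t = 2.000000, DF = 0.881347, PV = 1.762695
  t = 4.0000: CF_t = 2.000000, DF = 0.845012, PV = 1.690024
  t = 5.0000: CF_t = 2.000000, DF = 0.810174, PV = 1.620349
  t = 6.0000: CF_t = 2.000000, DF = 0.776773, PV = 1.553546
  t = 7.0000: CF_t = 102.000000, DF = 0.744749, PV = 75.964383
Price P = sum_t PV_t = 86.347031
Macaulay numerator sum_t t * PV_t:
  t * PV_t at t = 1.0000: 1.917546
  t * PV_t at t = 2.0000: 3.676981
  t * PV_t at t = 3.0000: 5.288084
  t * PV_t at t = 4.0000: 6.760094
  t * PV_t at t = 5.0000: 8.101743
  t * PV_t at t = 6.0000: 9.321277
  t * PV_t at t = 7.0000: 531.750679
Macaulay duration D = (sum_t t * PV_t) / P = 566.816403 / 86.347031 = 6.564399


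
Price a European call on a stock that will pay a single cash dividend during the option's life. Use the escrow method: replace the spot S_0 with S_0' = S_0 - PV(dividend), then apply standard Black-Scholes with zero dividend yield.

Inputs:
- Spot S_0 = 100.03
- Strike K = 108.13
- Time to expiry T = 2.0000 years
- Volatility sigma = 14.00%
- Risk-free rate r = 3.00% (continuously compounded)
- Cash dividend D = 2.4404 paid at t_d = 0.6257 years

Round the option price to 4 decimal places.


Answer: Price = 5.9423

Derivation:
PV(D) = D * exp(-r * t_d) = 2.4404 * 0.98140408 = 2.39501851
S_0' = S_0 - PV(D) = 100.0300 - 2.39501851 = 97.63498149
d1 = (ln(S_0'/K) + (r + sigma^2/2)*T) / (sigma*sqrt(T)) = -0.11363388
d2 = d1 - sigma*sqrt(T) = -0.31162378
exp(-rT) = 0.94176453
N(d1) = 0.45476401; N(d2) = 0.37766323
C = S_0' * N(d1) - K * exp(-rT) * N(d2) = 97.63498149 * 0.45476401 - 108.1300 * 0.94176453 * 0.37766323 = 5.9423


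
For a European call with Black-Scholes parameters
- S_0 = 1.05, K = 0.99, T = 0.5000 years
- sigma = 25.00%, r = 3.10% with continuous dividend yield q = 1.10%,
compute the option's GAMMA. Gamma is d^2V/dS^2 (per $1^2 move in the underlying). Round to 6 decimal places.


d1 = 0.4778090227; d2 = 0.3010323274
phi(d1) = 0.3559057735; exp(-qT) = 0.9945150973; exp(-rT) = 0.9846195068
Gamma = exp(-qT) * phi(d1) / (S * sigma * sqrt(T)) = 0.9945150973 * 0.3559057735 / (1.0500 * 0.2500 * 0.7071067812) = 1.906918

Answer: Gamma = 1.906918


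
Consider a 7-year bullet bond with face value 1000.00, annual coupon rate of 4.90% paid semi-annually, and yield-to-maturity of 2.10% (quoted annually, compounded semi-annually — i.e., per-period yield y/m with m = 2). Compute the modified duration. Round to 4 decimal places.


Answer: Modified duration = 6.0405

Derivation:
Coupon per period c = face * coupon_rate / m = 24.500000
Periods per year m = 2; per-period yield y/m = 0.010500
Number of cashflows N = 14
Cashflows (t years, CF_t, discount factor 1/(1+y/m)^(m*t), PV):
  t = 0.5000: CF_t = 24.500000, DF = 0.989609, PV = 24.245423
  t = 1.0000: CF_t = 24.500000, DF = 0.979326, PV = 23.993491
  t = 1.5000: CF_t = 24.500000, DF = 0.969150, PV = 23.744178
  t = 2.0000: CF_t = 24.500000, DF = 0.959080, PV = 23.497454
  t = 2.5000: CF_t = 24.500000, DF = 0.949114, PV = 23.253295
  t = 3.0000: CF_t = 24.500000, DF = 0.939252, PV = 23.011672
  t = 3.5000: CF_t = 24.500000, DF = 0.929492, PV = 22.772560
  t = 4.0000: CF_t = 24.500000, DF = 0.919834, PV = 22.535933
  t = 4.5000: CF_t = 24.500000, DF = 0.910276, PV = 22.301764
  t = 5.0000: CF_t = 24.500000, DF = 0.900818, PV = 22.070029
  t = 5.5000: CF_t = 24.500000, DF = 0.891457, PV = 21.840702
  t = 6.0000: CF_t = 24.500000, DF = 0.882194, PV = 21.613757
  t = 6.5000: CF_t = 24.500000, DF = 0.873027, PV = 21.389171
  t = 7.0000: CF_t = 1024.500000, DF = 0.863956, PV = 885.122769
Price P = sum_t PV_t = 1181.392199
First compute Macaulay numerator sum_t t * PV_t:
  t * PV_t at t = 0.5000: 12.122712
  t * PV_t at t = 1.0000: 23.993491
  t * PV_t at t = 1.5000: 35.616266
  t * PV_t at t = 2.0000: 46.994909
  t * PV_t at t = 2.5000: 58.133237
  t * PV_t at t = 3.0000: 69.035016
  t * PV_t at t = 3.5000: 79.703961
  t * PV_t at t = 4.0000: 90.143732
  t * PV_t at t = 4.5000: 100.357940
  t * PV_t at t = 5.0000: 110.350146
  t * PV_t at t = 5.5000: 120.123860
  t * PV_t at t = 6.0000: 129.682544
  t * PV_t at t = 6.5000: 139.029611
  t * PV_t at t = 7.0000: 6195.859384
Macaulay duration D = 7211.146808 / 1181.392199 = 6.103940
Modified duration = D / (1 + y/m) = 6.103940 / (1 + 0.010500) = 6.040514


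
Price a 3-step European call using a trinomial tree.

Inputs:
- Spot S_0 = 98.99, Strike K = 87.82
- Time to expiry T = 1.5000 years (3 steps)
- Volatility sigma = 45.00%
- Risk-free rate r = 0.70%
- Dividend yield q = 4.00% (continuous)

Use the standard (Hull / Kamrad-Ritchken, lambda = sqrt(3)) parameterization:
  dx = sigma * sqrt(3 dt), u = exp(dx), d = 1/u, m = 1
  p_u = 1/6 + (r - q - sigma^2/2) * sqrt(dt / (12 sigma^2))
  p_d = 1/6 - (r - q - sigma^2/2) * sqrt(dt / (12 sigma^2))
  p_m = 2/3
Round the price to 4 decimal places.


Answer: Price = V(0,0) = 21.8467

Derivation:
dt = T/N = 0.500000; dx = sigma*sqrt(3*dt) = 0.551135
u = exp(dx) = 1.735222; d = 1/u = 0.576295
p_u = 0.105770, p_m = 0.666667, p_d = 0.227564
Discount per step: exp(-r*dt) = 0.996506
Stock lattice S(k, j) with j the centered position index:
  k=0: S(0,+0) = 98.9900
  k=1: S(1,-1) = 57.0475; S(1,+0) = 98.9900; S(1,+1) = 171.7696
  k=2: S(2,-2) = 32.8762; S(2,-1) = 57.0475; S(2,+0) = 98.9900; S(2,+1) = 171.7696; S(2,+2) = 298.0583
  k=3: S(3,-3) = 18.9464; S(3,-2) = 32.8762; S(3,-1) = 57.0475; S(3,+0) = 98.9900; S(3,+1) = 171.7696; S(3,+2) = 298.0583; S(3,+3) = 517.1973
Terminal payoffs V(N, j) = max(S_T - K, 0):
  V(3,-3) = 0.000000; V(3,-2) = 0.000000; V(3,-1) = 0.000000; V(3,+0) = 11.170000; V(3,+1) = 83.949597; V(3,+2) = 210.238334; V(3,+3) = 429.377292
Backward induction: V(k, j) = exp(-r*dt) * [p_u * V(k+1, j+1) + p_m * V(k+1, j) + p_d * V(k+1, j-1)]
  V(2,-2) = exp(-r*dt) * [p_u*0.000000 + p_m*0.000000 + p_d*0.000000] = 0.000000
  V(2,-1) = exp(-r*dt) * [p_u*11.170000 + p_m*0.000000 + p_d*0.000000] = 1.177319
  V(2,+0) = exp(-r*dt) * [p_u*83.949597 + p_m*11.170000 + p_d*0.000000] = 16.268943
  V(2,+1) = exp(-r*dt) * [p_u*210.238334 + p_m*83.949597 + p_d*11.170000] = 80.463002
  V(2,+2) = exp(-r*dt) * [p_u*429.377292 + p_m*210.238334 + p_d*83.949597] = 203.962728
  V(1,-1) = exp(-r*dt) * [p_u*16.268943 + p_m*1.177319 + p_d*0.000000] = 2.496885
  V(1,+0) = exp(-r*dt) * [p_u*80.463002 + p_m*16.268943 + p_d*1.177319] = 19.555854
  V(1,+1) = exp(-r*dt) * [p_u*203.962728 + p_m*80.463002 + p_d*16.268943] = 78.641557
  V(0,+0) = exp(-r*dt) * [p_u*78.641557 + p_m*19.555854 + p_d*2.496885] = 21.846727


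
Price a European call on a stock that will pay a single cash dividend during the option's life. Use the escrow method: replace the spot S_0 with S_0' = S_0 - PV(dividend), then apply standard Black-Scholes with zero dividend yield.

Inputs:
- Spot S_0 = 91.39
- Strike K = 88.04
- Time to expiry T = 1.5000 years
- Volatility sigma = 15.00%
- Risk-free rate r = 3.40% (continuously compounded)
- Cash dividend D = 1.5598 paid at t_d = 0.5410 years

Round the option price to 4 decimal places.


PV(D) = D * exp(-r * t_d) = 1.5598 * 0.98177414 = 1.53137130
S_0' = S_0 - PV(D) = 91.3900 - 1.53137130 = 89.85862870
d1 = (ln(S_0'/K) + (r + sigma^2/2)*T) / (sigma*sqrt(T)) = 0.48076073
d2 = d1 - sigma*sqrt(T) = 0.29704900
exp(-rT) = 0.95027867
N(d1) = 0.68465672; N(d2) = 0.61678545
C = S_0' * N(d1) - K * exp(-rT) * N(d2) = 89.85862870 * 0.68465672 - 88.0400 * 0.95027867 * 0.61678545 = 9.9205

Answer: Price = 9.9205


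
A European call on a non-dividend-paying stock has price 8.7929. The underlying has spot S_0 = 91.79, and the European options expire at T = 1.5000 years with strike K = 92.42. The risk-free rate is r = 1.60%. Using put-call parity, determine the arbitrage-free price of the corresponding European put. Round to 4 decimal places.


Put-call parity: C - P = S_0 * exp(-qT) - K * exp(-rT).
S_0 * exp(-qT) = 91.7900 * 1.00000000 = 91.79000000
K * exp(-rT) = 92.4200 * 0.97628571 = 90.22832530
P = C - S*exp(-qT) + K*exp(-rT)
P = 8.7929 - 91.79000000 + 90.22832530 = 7.2312

Answer: Put price = 7.2312


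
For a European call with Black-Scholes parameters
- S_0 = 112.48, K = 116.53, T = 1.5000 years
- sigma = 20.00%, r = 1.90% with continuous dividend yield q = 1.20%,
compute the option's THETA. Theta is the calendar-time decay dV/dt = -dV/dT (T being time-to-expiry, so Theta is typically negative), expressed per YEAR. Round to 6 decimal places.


Answer: Theta = -3.809024

Derivation:
d1 = 0.0209295732; d2 = -0.2240194011
phi(d1) = 0.3988549122; exp(-qT) = 0.9821610324; exp(-rT) = 0.9719022941
Theta = -S*exp(-qT)*phi(d1)*sigma/(2*sqrt(T)) - r*K*exp(-rT)*N(d2) + q*S*exp(-qT)*N(d1)
N(d1) = 0.5083490821; N(d2) = 0.4113711035; sqrt(T) = 1.2247448714
Term 1 = -112.4800 * 0.9821610324 * 0.3988549122 * 0.2000 / (2 * 1.2247448714) = -3.5977196862
Term 2 = -0.0190 * 116.5300 * 0.9719022941 * 0.4113711035 = -0.8852129044
Term 3 = 0.0120 * 112.4800 * 0.9821610324 * 0.5083490821 = 0.6739090627
Theta = -3.5977196862 + (-0.8852129044) + (0.6739090627) = -3.809024


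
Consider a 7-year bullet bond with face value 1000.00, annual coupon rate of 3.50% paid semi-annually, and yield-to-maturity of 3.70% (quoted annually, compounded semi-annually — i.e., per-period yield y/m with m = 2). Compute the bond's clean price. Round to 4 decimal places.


Answer: Price = 987.7650

Derivation:
Coupon per period c = face * coupon_rate / m = 17.500000
Periods per year m = 2; per-period yield y/m = 0.018500
Number of cashflows N = 14
Cashflows (t years, CF_t, discount factor 1/(1+y/m)^(m*t), PV):
  t = 0.5000: CF_t = 17.500000, DF = 0.981836, PV = 17.182131
  t = 1.0000: CF_t = 17.500000, DF = 0.964002, PV = 16.870035
  t = 1.5000: CF_t = 17.500000, DF = 0.946492, PV = 16.563608
  t = 2.0000: CF_t = 17.500000, DF = 0.929300, PV = 16.262747
  t = 2.5000: CF_t = 17.500000, DF = 0.912420, PV = 15.967351
  t = 3.0000: CF_t = 17.500000, DF = 0.895847, PV = 15.677321
  t = 3.5000: CF_t = 17.500000, DF = 0.879575, PV = 15.392559
  t = 4.0000: CF_t = 17.500000, DF = 0.863598, PV = 15.112969
  t = 4.5000: CF_t = 17.500000, DF = 0.847912, PV = 14.838457
  t = 5.0000: CF_t = 17.500000, DF = 0.832510, PV = 14.568932
  t = 5.5000: CF_t = 17.500000, DF = 0.817389, PV = 14.304302
  t = 6.0000: CF_t = 17.500000, DF = 0.802542, PV = 14.044480
  t = 6.5000: CF_t = 17.500000, DF = 0.787964, PV = 13.789376
  t = 7.0000: CF_t = 1017.500000, DF = 0.773652, PV = 787.190694
Price P = sum_t PV_t = 987.764961


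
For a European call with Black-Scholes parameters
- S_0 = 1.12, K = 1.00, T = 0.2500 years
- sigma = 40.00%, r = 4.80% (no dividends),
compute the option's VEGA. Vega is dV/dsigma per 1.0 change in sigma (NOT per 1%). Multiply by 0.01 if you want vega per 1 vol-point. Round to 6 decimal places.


d1 = 0.7266434265; d2 = 0.5266434265
phi(d1) = 0.3063754808; exp(-qT) = 1.0000000000; exp(-rT) = 0.9880717129
Vega = S * exp(-qT) * phi(d1) * sqrt(T) = 1.1200 * 1.0000000000 * 0.3063754808 * 0.5000000000 = 0.171570

Answer: Vega = 0.171570


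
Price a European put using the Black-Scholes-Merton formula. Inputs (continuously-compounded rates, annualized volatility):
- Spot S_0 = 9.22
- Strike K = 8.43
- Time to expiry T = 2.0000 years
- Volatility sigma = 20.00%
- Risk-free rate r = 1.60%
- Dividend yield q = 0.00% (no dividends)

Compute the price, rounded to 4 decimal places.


d1 = (ln(S/K) + (r - q + 0.5*sigma^2) * T) / (sigma * sqrt(T)) = 0.57126544
d2 = d1 - sigma * sqrt(T) = 0.28842272
exp(-rT) = 0.96850658; exp(-qT) = 1.00000000
P = K * exp(-rT) * N(-d2) - S_0 * exp(-qT) * N(-d1)
N(-d1) = 0.28390986; N(-d2) = 0.38651159
P = 8.4300 * 0.96850658 * 0.38651159 - 9.2200 * 1.00000000 * 0.28390986 = 0.5380

Answer: Price = 0.5380


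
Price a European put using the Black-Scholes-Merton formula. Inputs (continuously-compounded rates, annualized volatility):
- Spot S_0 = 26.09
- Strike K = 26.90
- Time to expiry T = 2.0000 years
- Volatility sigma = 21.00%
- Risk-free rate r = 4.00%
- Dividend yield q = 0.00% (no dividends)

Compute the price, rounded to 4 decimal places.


d1 = (ln(S/K) + (r - q + 0.5*sigma^2) * T) / (sigma * sqrt(T)) = 0.31491779
d2 = d1 - sigma * sqrt(T) = 0.01793294
exp(-rT) = 0.92311635; exp(-qT) = 1.00000000
P = K * exp(-rT) * N(-d2) - S_0 * exp(-qT) * N(-d1)
N(-d1) = 0.37641204; N(-d2) = 0.49284617
P = 26.9000 * 0.92311635 * 0.49284617 - 26.0900 * 1.00000000 * 0.37641204 = 2.4177

Answer: Price = 2.4177


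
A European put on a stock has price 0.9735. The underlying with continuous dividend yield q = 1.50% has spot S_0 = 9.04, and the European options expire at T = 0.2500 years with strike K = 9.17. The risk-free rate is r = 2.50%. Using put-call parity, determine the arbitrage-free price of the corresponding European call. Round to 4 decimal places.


Answer: Call price = 0.8668

Derivation:
Put-call parity: C - P = S_0 * exp(-qT) - K * exp(-rT).
S_0 * exp(-qT) = 9.0400 * 0.99625702 = 9.00616348
K * exp(-rT) = 9.1700 * 0.99376949 = 9.11286623
C = P + S*exp(-qT) - K*exp(-rT)
C = 0.9735 + 9.00616348 - 9.11286623 = 0.8668
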